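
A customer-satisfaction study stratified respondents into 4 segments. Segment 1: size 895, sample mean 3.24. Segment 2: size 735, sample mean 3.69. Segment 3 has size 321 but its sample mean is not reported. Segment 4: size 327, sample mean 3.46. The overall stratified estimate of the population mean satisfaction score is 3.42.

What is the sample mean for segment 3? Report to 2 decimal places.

3.26

Σ Nₕx̄ₕ = N·μ, so 321·x̄_3 = 2278·3.42 − (895·3.24 + 735·3.69 + 327·3.46).
= 7790.76 − 6743.37 = 1047.39.
x̄_3 = 1047.39 / 321 = 3.2629... → 3.26.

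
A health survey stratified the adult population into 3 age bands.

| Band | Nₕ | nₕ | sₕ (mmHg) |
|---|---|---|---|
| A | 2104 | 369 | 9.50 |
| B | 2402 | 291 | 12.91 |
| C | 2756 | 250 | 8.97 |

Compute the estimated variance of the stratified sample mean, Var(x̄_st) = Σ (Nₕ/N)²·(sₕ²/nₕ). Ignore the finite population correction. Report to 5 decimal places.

0.12955

N = 7262. Term for each stratum: Wₕ²sₕ²/nₕ.
Var(x̄_st) = 0.02053051 + 0.06266038 + 0.04635438 = 0.12954528 → 0.12955.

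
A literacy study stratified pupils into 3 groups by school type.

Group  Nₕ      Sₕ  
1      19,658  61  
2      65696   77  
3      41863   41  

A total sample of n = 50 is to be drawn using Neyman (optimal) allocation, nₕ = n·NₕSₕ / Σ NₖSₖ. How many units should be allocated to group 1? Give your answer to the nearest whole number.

8

1: NₕSₕ = 19658·61 = 1199138
2: NₕSₕ = 65696·77 = 5058592
3: NₕSₕ = 41863·41 = 1716383
Σ NₕSₕ = 7974113.
n_1 = 50·1199138/7974113 = 7.519... → 8.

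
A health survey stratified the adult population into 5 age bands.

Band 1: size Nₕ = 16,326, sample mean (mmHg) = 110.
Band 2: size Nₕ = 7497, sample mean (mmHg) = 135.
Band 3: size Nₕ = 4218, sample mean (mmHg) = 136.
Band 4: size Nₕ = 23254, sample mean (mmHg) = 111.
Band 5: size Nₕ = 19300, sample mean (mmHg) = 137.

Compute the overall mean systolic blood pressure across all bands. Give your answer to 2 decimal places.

121.92

N = 70595; weights Wₕ = Nₕ/N = (0.2313, 0.1062, 0.0597, 0.3294, 0.2734).
x̄_st = Σ Wₕ·x̄ₕ = 0.2313·110 + 0.1062·135 + 0.0597·136 + 0.3294·111 + 0.2734·137 ≈ 121.9194...
→ 121.92.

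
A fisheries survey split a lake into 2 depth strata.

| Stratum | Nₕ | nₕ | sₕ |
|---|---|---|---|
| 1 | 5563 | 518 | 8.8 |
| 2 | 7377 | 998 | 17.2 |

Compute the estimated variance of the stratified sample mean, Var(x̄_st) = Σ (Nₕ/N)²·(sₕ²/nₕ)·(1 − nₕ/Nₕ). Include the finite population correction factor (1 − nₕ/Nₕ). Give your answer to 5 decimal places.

N = 12940; Wₕ = Nₕ/N.
stratum 1: (5563/12940)²·8.8²/518·(1 − 518/5563) = 0.02505747
stratum 2: (7377/12940)²·17.2²/998·(1 − 998/7377) = 0.08330867
Sum = 0.10836614 → 0.10837.

0.10837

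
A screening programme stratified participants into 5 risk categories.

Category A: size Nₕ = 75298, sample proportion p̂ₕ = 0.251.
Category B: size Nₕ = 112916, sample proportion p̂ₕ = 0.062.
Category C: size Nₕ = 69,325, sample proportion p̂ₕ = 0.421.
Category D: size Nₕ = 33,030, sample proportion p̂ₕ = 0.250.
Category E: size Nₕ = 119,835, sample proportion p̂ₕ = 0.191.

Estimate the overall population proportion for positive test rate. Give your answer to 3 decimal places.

0.210

N = 75298 + 112916 + 69325 + 33030 + 119835 = 410404.
Overall proportion = Σ (Nₕ/N)·p̂ₕ.
Σ Nₕp̂ₕ = 18899.798 + 7000.792 + 29185.825 + 8257.5 + 22888.485 = 86232.4.
86232.4 / 410404 = 0.21012... → 0.210.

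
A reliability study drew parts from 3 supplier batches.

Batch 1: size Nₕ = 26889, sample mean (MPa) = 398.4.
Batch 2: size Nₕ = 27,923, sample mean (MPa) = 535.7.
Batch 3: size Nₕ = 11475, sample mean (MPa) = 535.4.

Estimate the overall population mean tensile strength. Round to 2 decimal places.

479.95

N = 66287; weights Wₕ = Nₕ/N = (0.4056, 0.4212, 0.1731).
x̄_st = Σ Wₕ·x̄ₕ = 0.4056·398.4 + 0.4212·535.7 + 0.1731·535.4 ≈ 479.9530...
→ 479.95.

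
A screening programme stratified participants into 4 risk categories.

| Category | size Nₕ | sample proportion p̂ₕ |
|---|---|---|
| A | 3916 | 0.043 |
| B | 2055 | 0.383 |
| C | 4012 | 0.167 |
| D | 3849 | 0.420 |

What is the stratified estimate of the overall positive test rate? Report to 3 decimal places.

0.234

N = 3916 + 2055 + 4012 + 3849 = 13832.
Overall proportion = Σ (Nₕ/N)·p̂ₕ.
Σ Nₕp̂ₕ = 168.388 + 787.065 + 670.004 + 1616.58 = 3242.037.
3242.037 / 13832 = 0.23439... → 0.234.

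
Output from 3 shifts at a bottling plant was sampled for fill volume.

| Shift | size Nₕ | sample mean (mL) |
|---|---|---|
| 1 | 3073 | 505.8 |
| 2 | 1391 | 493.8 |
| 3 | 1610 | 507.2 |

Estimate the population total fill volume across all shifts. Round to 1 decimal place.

3057791.2

1: 3073·505.8 = 1554323.4
2: 1391·493.8 = 686875.8
3: 1610·507.2 = 816592
τ̂ = Σ Nₕx̄ₕ = 3057791.2.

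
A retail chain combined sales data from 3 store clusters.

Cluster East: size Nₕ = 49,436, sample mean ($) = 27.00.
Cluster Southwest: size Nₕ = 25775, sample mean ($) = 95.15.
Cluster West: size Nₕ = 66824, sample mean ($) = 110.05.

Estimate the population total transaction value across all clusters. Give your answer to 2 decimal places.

11141244.45

Population total = Σ Nₕ·x̄ₕ (each stratum's size times its mean).
49436·27.00 + 25775·95.15 + 66824·110.05 = 1334772 + 2452491.25 + 7353981.2 = 11141244.45.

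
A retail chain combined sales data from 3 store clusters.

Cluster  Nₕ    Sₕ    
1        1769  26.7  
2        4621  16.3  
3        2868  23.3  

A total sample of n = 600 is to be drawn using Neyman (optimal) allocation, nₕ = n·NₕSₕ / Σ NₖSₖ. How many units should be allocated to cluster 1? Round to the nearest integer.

150

1: NₕSₕ = 1769·26.7 = 47232.3
2: NₕSₕ = 4621·16.3 = 75322.3
3: NₕSₕ = 2868·23.3 = 66824.4
Σ NₕSₕ = 189379.
n_1 = 600·47232.3/189379 = 149.644... → 150.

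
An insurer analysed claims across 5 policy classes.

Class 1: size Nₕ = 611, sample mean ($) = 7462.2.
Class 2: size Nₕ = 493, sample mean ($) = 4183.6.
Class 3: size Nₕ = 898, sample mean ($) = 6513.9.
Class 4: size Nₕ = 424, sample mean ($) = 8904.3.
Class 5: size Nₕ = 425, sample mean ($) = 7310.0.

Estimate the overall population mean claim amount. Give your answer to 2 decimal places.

N = 611 + 493 + 898 + 424 + 425 = 2851.
Overall mean = Σ (Nₕ/N)·x̄ₕ — weight by population share, not a simple average.
Σ Nₕx̄ₕ = 611·7462.2 + 493·4183.6 + 898·6513.9 + 424·8904.3 + 425·7310.0 = 4559404.2 + 2062514.8 + 5849482.2 + 3775423.2 + 3106750 = 19353574.4.
Divide by N: 19353574.4 / 2851 = 6788.3460... → 6788.35.

6788.35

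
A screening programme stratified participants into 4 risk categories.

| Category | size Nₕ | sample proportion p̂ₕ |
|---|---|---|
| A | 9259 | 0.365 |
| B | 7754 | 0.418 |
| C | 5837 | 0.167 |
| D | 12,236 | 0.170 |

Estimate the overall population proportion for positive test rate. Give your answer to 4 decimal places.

0.2758

N = 9259 + 7754 + 5837 + 12236 = 35086.
Overall proportion = Σ (Nₕ/N)·p̂ₕ.
Σ Nₕp̂ₕ = 3379.535 + 3241.172 + 974.779 + 2080.12 = 9675.606.
9675.606 / 35086 = 0.275768... → 0.2758.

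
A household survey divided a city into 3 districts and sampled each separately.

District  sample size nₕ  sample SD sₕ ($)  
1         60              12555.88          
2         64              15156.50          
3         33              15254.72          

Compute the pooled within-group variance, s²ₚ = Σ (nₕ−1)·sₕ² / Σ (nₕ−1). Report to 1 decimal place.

202729173.2

1: (60−1)·12555.88² = 59·157650122.5744 = 9301357231.8896
2: (64−1)·15156.50² = 63·229719492.25 = 14472328011.75
3: (33−1)·15254.72² = 32·232706482.2784 = 7446607432.9088
Numerator = 31220292676.5484; denominator = Σ(nₕ−1) = 154.
s²ₚ = 31220292676.5484/154 = 202729173.224... → 202729173.2.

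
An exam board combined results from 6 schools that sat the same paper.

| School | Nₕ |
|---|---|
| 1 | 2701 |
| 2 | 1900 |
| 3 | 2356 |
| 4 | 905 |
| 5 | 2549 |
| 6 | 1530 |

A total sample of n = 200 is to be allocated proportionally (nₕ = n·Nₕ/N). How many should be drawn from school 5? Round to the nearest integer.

43

N = 2701 + 1900 + 2356 + 905 + 2549 + 1530 = 11941.
n_5 = 200·2549/11941 = 42.693... → 43.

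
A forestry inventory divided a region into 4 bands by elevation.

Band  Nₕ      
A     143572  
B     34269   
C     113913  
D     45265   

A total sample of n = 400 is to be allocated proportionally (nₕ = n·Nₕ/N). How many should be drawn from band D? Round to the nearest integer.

54

N = 143572 + 34269 + 113913 + 45265 = 337019.
n_D = 400·45265/337019 = 53.724... → 54.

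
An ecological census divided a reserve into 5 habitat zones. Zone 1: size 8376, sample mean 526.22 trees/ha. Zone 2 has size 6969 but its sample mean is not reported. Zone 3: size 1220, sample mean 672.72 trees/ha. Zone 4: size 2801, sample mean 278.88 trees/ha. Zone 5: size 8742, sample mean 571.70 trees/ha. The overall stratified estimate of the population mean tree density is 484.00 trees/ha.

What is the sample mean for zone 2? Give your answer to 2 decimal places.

372.65

Σ Nₕx̄ₕ = N·μ, so 6969·x̄_2 = 28108·484.00 − (8376·526.22 + 1220·672.72 + 2801·278.88 + 8742·571.70).
= 13604272 − 11007281.4 = 2596990.6.
x̄_2 = 2596990.6 / 6969 = 372.6490... → 372.65.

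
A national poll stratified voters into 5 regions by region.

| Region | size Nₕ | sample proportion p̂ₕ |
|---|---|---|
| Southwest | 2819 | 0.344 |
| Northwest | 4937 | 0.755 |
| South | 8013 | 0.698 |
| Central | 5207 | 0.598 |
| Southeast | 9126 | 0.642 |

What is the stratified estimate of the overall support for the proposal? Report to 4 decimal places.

Wₕ = Nₕ/N with N = 30102: 0.0936, 0.1640, 0.2662, 0.1730, 0.3032.
p̂_st = 0.0936·0.344 + 0.1640·0.755 + 0.2662·0.698 + 0.1730·0.598 + 0.3032·0.642 ≈ 0.639922... → 0.6399.

0.6399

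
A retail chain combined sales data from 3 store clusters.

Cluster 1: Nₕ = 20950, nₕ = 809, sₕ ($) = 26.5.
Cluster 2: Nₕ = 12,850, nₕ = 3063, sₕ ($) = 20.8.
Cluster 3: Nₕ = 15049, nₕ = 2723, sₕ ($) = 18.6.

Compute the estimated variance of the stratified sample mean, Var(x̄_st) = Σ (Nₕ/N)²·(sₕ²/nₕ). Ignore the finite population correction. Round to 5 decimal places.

0.18149

N = 48849. Term for each stratum: Wₕ²sₕ²/nₕ.
Var(x̄_st) = 0.15966140 + 0.00977405 + 0.01205819 = 0.18149364 → 0.18149.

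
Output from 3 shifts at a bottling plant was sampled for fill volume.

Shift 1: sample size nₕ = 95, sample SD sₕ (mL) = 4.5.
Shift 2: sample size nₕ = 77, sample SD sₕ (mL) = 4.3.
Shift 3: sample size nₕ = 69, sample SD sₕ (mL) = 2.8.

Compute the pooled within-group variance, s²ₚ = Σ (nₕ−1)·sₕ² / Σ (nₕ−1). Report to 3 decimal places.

1: (95−1)·4.5² = 94·20.25 = 1903.5
2: (77−1)·4.3² = 76·18.49 = 1405.24
3: (69−1)·2.8² = 68·7.84 = 533.12
Numerator = 3841.86; denominator = Σ(nₕ−1) = 238.
s²ₚ = 3841.86/238 = 16.14227... → 16.142.

16.142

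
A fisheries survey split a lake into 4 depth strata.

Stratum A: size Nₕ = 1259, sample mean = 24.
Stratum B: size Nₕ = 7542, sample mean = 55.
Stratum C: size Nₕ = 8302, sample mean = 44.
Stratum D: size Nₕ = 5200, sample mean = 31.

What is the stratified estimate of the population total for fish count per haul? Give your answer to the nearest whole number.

971514

Estimate total by summing Nₕ·x̄ₕ over strata.
1259·24 + 7542·55 + 8302·44 + 5200·31 = 30216 + 414810 + 365288 + 161200 = 971514.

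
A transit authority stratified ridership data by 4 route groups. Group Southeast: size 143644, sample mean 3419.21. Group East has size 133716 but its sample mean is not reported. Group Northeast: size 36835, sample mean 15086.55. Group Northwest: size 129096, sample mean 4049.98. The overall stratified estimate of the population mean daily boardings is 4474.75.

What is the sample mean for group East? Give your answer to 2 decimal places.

3095.50

Σ Nₕx̄ₕ = N·μ, so 133716·x̄_East = 443291·4474.75 − (143644·3419.21 + 36835·15086.55 + 129096·4049.98).
= 1983616402.25 − 1569698288.57 = 413918113.68.
x̄_East = 413918113.68 / 133716 = 3095.5018... → 3095.50.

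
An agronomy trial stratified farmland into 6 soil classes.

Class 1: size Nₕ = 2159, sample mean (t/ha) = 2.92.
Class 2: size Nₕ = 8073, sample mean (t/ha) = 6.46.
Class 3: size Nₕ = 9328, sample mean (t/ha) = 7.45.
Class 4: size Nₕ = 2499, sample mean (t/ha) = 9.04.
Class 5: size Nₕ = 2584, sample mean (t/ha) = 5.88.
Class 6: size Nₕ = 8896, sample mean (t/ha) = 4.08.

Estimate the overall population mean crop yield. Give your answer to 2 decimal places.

N = 33539; weights Wₕ = Nₕ/N = (0.0644, 0.2407, 0.2781, 0.0745, 0.0770, 0.2652).
x̄_st = Σ Wₕ·x̄ₕ = 0.0644·2.92 + 0.2407·6.46 + 0.2781·7.45 + 0.0745·9.04 + 0.0770·5.88 + 0.2652·4.08 ≈ 6.0237...
→ 6.02.

6.02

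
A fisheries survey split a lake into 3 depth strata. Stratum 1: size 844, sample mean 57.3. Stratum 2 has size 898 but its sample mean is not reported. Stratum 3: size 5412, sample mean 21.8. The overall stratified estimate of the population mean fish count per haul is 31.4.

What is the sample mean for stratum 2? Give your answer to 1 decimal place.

Σ Nₕx̄ₕ = N·μ, so 898·x̄_2 = 7154·31.4 − (844·57.3 + 5412·21.8).
= 224635.6 − 166342.8 = 58292.8.
x̄_2 = 58292.8 / 898 = 64.914... → 64.9.

64.9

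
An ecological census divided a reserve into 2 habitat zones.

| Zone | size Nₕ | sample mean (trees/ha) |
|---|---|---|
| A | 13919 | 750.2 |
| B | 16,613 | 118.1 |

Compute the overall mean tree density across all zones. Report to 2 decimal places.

406.26

N = 30532; weights Wₕ = Nₕ/N = (0.4559, 0.5441).
x̄_st = Σ Wₕ·x̄ₕ = 0.4559·750.2 + 0.5441·118.1 ≈ 406.2632...
→ 406.26.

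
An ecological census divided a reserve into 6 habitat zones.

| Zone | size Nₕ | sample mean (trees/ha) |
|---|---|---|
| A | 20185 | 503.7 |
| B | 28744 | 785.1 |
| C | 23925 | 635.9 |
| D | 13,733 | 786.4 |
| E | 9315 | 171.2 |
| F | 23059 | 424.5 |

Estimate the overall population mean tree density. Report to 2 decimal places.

N = 118961; weights Wₕ = Nₕ/N = (0.1697, 0.2416, 0.2011, 0.1154, 0.0783, 0.1938).
x̄_st = Σ Wₕ·x̄ₕ = 0.1697·503.7 + 0.2416·785.1 + 0.2011·635.9 + 0.1154·786.4 + 0.0783·171.2 + 0.1938·424.5 ≈ 589.5286...
→ 589.53.

589.53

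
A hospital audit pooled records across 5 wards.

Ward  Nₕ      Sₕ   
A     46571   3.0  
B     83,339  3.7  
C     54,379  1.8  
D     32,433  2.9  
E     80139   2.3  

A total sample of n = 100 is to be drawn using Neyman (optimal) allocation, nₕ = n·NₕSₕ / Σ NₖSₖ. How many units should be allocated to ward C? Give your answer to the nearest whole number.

12

Σ NₕSₕ = 46571·3.0 + 83339·3.7 + 54379·1.8 + 32433·2.9 + 80139·2.3 = 824324.9.
Share for C: 97882.2/824324.9 = 0.11874.
n_C = 100 × 0.11874 = 11.874... → 12.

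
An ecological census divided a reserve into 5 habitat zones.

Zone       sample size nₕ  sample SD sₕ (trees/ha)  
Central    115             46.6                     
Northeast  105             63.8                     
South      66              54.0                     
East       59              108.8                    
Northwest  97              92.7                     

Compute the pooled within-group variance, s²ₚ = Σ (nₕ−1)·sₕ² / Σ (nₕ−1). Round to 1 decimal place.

5427.8

Degrees of freedom: 114 + 104 + 65 + 58 + 96 = 437.
Σ(nₕ−1)sₕ² = 114·2171.56 + 104·4070.44 + 65·2916 + 58·11837.44 + 96·8593.29 = 2371950.96.
s²ₚ = 2371950.96 / 437 = 5427.805... → 5427.8.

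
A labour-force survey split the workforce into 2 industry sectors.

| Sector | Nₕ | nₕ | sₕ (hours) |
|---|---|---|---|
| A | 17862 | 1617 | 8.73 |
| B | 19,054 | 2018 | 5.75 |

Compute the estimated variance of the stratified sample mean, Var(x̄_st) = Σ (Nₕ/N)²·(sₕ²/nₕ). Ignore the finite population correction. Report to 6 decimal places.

N = 36916; Wₕ = Nₕ/N.
sector A: (17862/36916)²·8.73²/1617 = 0.011034416
sector B: (19054/36916)²·5.75²/2018 = 0.004364732
Sum = 0.015399148 → 0.015399.

0.015399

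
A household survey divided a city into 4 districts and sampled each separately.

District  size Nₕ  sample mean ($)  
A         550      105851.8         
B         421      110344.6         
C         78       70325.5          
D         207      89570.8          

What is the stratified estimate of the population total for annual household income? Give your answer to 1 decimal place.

128700111.2

Estimate total by summing Nₕ·x̄ₕ over strata.
550·105851.8 + 421·110344.6 + 78·70325.5 + 207·89570.8 = 58218490 + 46455076.6 + 5485389 + 18541155.6 = 128700111.2.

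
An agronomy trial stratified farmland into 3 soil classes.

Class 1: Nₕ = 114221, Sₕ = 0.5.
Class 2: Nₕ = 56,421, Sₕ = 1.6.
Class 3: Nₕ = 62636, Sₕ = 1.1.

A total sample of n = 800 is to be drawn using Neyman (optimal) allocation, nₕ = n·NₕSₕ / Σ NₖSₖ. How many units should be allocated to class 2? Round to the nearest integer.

1: NₕSₕ = 114221·0.5 = 57110.5
2: NₕSₕ = 56421·1.6 = 90273.6
3: NₕSₕ = 62636·1.1 = 68899.6
Σ NₕSₕ = 216283.7.
n_2 = 800·90273.6/216283.7 = 333.908... → 334.

334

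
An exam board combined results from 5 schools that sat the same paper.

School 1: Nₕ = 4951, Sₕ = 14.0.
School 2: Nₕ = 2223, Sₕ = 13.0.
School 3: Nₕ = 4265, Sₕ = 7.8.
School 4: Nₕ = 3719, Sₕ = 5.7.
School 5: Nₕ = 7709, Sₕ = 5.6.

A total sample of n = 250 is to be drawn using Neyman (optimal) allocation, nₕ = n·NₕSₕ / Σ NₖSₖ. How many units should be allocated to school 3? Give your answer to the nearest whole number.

42

Σ NₕSₕ = 4951·14.0 + 2223·13.0 + 4265·7.8 + 3719·5.7 + 7709·5.6 = 195848.7.
Share for 3: 33267/195848.7 = 0.16986.
n_3 = 250 × 0.16986 = 42.465... → 42.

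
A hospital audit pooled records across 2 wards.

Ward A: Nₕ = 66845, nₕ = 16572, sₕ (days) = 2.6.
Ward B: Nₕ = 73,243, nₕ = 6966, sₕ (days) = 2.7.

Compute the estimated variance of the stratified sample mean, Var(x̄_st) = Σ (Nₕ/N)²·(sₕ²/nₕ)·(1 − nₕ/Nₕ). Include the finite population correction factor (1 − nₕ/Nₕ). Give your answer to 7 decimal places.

N = 140088. Term for each stratum: Wₕ²sₕ²/nₕ·(1−nₕ/Nₕ).
Var(x̄_st) = 0.0000698512 + 0.0002588637 = 0.0003287149 → 0.0003287.

0.0003287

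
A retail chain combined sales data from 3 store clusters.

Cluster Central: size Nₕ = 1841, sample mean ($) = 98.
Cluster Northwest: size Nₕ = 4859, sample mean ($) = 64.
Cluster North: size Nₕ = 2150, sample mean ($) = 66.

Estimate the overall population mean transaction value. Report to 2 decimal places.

x̄_st = (Σ Nₕx̄ₕ) / (Σ Nₕ) = (1841·98 + 4859·64 + 2150·66) / 8850
= 633294 / 8850 = 71.5586... → 71.56.

71.56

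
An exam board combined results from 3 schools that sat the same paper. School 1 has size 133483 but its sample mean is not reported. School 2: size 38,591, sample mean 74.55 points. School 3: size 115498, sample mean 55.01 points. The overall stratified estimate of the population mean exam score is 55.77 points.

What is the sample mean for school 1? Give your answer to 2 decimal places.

51.00

N = 133483 + 38591 + 115498 = 287572.
Overall total = μ·N = 55.77·287572 = 16037890.44.
Subtract the known strata: 38591·74.55 + 115498·55.01 = 9230504.03.
Remaining total for school 1: 16037890.44 − 9230504.03 = 6807386.41.
Divide by its size: 6807386.41 / 133483 = 50.9982... → 51.00.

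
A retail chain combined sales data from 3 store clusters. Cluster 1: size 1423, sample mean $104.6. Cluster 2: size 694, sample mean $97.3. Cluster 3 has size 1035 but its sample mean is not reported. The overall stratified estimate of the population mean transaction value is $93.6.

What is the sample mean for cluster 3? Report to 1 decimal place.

76.0

Σ Nₕx̄ₕ = N·μ, so 1035·x̄_3 = 3152·93.6 − (1423·104.6 + 694·97.3).
= 295027.2 − 216372 = 78655.2.
x̄_3 = 78655.2 / 1035 = 75.995... → 76.0.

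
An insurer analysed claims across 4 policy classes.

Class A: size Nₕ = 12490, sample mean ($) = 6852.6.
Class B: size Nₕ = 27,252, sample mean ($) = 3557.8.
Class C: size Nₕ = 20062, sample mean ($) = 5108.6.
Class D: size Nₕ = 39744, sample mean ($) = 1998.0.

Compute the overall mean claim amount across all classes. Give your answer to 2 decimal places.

3660.98

x̄_st = (Σ Nₕx̄ₕ) / (Σ Nₕ) = (12490·6852.6 + 27252·3557.8 + 20062·5108.6 + 39744·1998.0) / 99548
= 364443384.8 / 99548 = 3660.9815... → 3660.98.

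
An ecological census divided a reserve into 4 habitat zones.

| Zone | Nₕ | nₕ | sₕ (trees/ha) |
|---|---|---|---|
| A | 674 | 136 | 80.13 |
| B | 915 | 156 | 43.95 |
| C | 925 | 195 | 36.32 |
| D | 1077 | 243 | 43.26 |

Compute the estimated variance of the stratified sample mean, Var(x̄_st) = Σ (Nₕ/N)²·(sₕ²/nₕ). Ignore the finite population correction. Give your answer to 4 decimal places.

3.6087

N = 3591; Wₕ = Nₕ/N.
zone A: (674/3591)²·80.13²/136 = 1.6631842
zone B: (915/3591)²·43.95²/156 = 0.8039046
zone C: (925/3591)²·36.32²/195 = 0.4488588
zone D: (1077/3591)²·43.26²/243 = 0.6927354
Sum = 3.6086830 → 3.6087.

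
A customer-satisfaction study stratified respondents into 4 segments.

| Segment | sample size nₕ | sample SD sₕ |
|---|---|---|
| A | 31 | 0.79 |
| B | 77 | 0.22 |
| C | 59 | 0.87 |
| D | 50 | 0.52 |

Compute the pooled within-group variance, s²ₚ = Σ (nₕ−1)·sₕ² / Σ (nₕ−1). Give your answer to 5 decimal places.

0.37348

Degrees of freedom: 30 + 76 + 58 + 49 = 213.
Σ(nₕ−1)sₕ² = 30·0.6241 + 76·0.0484 + 58·0.7569 + 49·0.2704 = 79.5512.
s²ₚ = 79.5512 / 213 = 0.3734798... → 0.37348.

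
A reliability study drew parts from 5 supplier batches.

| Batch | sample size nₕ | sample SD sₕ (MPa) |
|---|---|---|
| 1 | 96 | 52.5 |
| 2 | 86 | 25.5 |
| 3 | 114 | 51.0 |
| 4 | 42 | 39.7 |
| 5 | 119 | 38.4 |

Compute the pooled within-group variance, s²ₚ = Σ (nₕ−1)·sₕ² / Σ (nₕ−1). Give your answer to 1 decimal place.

1: (96−1)·52.5² = 95·2756.25 = 261843.75
2: (86−1)·25.5² = 85·650.25 = 55271.25
3: (114−1)·51.0² = 113·2601 = 293913
4: (42−1)·39.7² = 41·1576.09 = 64619.69
5: (119−1)·38.4² = 118·1474.56 = 173998.08
Numerator = 849645.77; denominator = Σ(nₕ−1) = 452.
s²ₚ = 849645.77/452 = 1879.747... → 1879.7.

1879.7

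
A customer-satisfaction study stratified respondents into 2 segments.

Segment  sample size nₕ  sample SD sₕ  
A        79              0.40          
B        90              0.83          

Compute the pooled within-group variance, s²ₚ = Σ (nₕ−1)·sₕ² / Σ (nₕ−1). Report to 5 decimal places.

0.44187

A: (79−1)·0.40² = 78·0.16 = 12.48
B: (90−1)·0.83² = 89·0.6889 = 61.3121
Numerator = 73.7921; denominator = Σ(nₕ−1) = 167.
s²ₚ = 73.7921/167 = 0.4418689... → 0.44187.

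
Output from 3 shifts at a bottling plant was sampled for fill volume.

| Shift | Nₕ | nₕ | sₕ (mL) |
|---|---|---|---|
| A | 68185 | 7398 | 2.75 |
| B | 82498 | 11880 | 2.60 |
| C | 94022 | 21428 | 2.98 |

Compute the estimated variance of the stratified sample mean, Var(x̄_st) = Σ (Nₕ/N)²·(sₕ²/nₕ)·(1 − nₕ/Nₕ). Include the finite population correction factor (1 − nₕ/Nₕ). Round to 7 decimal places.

0.0001734

N = 244705. Term for each stratum: Wₕ²sₕ²/nₕ·(1−nₕ/Nₕ).
Var(x̄_st) = 0.0000707563 + 0.0000553609 + 0.0000472384 = 0.0001733556 → 0.0001734.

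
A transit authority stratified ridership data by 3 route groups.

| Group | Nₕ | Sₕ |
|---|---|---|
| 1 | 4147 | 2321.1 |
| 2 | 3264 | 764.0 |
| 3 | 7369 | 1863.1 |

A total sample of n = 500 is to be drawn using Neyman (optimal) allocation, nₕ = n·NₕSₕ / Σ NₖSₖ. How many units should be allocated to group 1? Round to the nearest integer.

1: NₕSₕ = 4147·2321.1 = 9625601.7
2: NₕSₕ = 3264·764.0 = 2493696
3: NₕSₕ = 7369·1863.1 = 13729183.9
Σ NₕSₕ = 25848481.6.
n_1 = 500·9625601.7/25848481.6 = 186.193... → 186.

186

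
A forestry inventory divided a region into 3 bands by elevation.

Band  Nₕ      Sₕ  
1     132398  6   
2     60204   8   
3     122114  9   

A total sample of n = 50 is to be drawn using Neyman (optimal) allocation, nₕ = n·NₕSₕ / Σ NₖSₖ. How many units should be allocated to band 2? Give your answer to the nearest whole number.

10

Σ NₕSₕ = 132398·6 + 60204·8 + 122114·9 = 2375046.
Share for 2: 481632/2375046 = 0.20279.
n_2 = 50 × 0.20279 = 10.139... → 10.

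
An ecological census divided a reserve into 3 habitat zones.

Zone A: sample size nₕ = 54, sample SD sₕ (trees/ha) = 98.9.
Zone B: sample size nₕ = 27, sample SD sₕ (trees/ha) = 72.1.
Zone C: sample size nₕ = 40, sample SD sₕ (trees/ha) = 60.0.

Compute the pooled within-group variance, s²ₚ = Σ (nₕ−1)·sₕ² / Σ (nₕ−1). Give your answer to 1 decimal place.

6728.5

Degrees of freedom: 53 + 26 + 39 = 118.
Σ(nₕ−1)sₕ² = 53·9781.21 + 26·5198.41 + 39·3600 = 793962.79.
s²ₚ = 793962.79 / 118 = 6728.498... → 6728.5.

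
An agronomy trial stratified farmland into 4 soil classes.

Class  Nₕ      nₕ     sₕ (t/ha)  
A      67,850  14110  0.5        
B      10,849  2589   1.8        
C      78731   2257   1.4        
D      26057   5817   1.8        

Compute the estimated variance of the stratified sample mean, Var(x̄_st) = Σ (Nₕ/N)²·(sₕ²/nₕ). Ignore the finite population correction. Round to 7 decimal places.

N = 183487. Term for each stratum: Wₕ²sₕ²/nₕ.
Var(x̄_st) = 0.0000024227 + 0.0000043750 + 0.0001598842 + 0.0000112327 = 0.0001779146 → 0.0001779.

0.0001779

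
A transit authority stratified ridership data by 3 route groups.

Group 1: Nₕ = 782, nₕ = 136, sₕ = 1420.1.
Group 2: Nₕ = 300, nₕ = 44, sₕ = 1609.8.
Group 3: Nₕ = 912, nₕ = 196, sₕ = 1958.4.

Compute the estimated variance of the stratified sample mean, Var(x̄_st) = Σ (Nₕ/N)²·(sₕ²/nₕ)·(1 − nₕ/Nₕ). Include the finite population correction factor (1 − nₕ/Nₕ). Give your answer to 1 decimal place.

6235.4

N = 1994; Wₕ = Nₕ/N.
group 1: (782/1994)²·1420.1²/136·(1 − 136/782) = 1884.0304
group 2: (300/1994)²·1609.8²/44·(1 − 44/300) = 1137.6327
group 3: (912/1994)²·1958.4²/196·(1 − 196/912) = 3213.6922
Sum = 6235.3554 → 6235.4.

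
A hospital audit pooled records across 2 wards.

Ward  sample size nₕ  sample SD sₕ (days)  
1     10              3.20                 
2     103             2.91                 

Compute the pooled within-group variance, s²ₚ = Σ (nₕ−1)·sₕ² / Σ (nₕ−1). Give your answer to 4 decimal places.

1: (10−1)·3.20² = 9·10.24 = 92.16
2: (103−1)·2.91² = 102·8.4681 = 863.7462
Numerator = 955.9062; denominator = Σ(nₕ−1) = 111.
s²ₚ = 955.9062/111 = 8.611768... → 8.6118.

8.6118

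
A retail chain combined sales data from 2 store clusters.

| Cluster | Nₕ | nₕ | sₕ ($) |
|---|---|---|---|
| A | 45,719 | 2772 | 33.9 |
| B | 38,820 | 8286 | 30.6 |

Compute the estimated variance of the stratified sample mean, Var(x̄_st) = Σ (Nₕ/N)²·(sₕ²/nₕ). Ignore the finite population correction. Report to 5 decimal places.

N = 84539; Wₕ = Nₕ/N.
cluster A: (45719/84539)²·33.9²/2772 = 0.12125102
cluster B: (38820/84539)²·30.6²/8286 = 0.02382839
Sum = 0.14507941 → 0.14508.

0.14508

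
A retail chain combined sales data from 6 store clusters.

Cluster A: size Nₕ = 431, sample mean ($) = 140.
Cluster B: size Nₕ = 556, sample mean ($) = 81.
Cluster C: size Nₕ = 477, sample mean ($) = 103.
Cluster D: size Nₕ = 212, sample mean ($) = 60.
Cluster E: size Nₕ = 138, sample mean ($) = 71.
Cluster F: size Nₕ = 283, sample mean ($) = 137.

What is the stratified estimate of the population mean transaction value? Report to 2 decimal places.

x̄_st = (Σ Nₕx̄ₕ) / (Σ Nₕ) = (431·140 + 556·81 + 477·103 + 212·60 + 138·71 + 283·137) / 2097
= 215796 / 2097 = 102.9070... → 102.91.

102.91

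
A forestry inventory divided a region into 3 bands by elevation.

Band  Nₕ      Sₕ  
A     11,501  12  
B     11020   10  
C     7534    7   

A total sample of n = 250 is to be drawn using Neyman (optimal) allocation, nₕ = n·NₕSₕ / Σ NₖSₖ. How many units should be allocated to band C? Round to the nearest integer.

A: NₕSₕ = 11501·12 = 138012
B: NₕSₕ = 11020·10 = 110200
C: NₕSₕ = 7534·7 = 52738
Σ NₕSₕ = 300950.
n_C = 250·52738/300950 = 43.810... → 44.

44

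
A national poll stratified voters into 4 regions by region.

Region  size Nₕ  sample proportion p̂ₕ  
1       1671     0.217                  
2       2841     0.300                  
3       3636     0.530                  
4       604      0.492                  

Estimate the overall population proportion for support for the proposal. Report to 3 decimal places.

0.393

N = 1671 + 2841 + 3636 + 604 = 8752.
Overall proportion = Σ (Nₕ/N)·p̂ₕ.
Σ Nₕp̂ₕ = 362.607 + 852.3 + 1927.08 + 297.168 = 3439.155.
3439.155 / 8752 = 0.39296... → 0.393.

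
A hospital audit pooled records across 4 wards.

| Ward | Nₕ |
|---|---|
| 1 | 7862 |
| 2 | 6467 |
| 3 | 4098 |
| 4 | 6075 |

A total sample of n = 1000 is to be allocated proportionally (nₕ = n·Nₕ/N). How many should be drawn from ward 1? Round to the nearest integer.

321

Share of ward 1 = 7862/24502 = 0.32087.
Allocate 1000 × 0.32087 = 320.872... → 321.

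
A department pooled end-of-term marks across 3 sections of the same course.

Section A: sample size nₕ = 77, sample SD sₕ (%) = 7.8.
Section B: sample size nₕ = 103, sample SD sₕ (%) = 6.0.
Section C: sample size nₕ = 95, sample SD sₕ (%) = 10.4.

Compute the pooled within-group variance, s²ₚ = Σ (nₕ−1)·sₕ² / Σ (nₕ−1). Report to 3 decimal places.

67.878

A: (77−1)·7.8² = 76·60.84 = 4623.84
B: (103−1)·6.0² = 102·36 = 3672
C: (95−1)·10.4² = 94·108.16 = 10167.04
Numerator = 18462.88; denominator = Σ(nₕ−1) = 272.
s²ₚ = 18462.88/272 = 67.87824... → 67.878.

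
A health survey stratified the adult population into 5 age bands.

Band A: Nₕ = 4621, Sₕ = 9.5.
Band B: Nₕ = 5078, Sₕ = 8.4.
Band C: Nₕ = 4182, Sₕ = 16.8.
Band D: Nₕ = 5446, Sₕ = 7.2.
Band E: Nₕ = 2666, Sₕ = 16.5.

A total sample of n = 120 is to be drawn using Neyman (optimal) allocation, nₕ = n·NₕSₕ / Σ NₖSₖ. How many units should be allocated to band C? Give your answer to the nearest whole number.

A: NₕSₕ = 4621·9.5 = 43899.5
B: NₕSₕ = 5078·8.4 = 42655.2
C: NₕSₕ = 4182·16.8 = 70257.6
D: NₕSₕ = 5446·7.2 = 39211.2
E: NₕSₕ = 2666·16.5 = 43989
Σ NₕSₕ = 240012.5.
n_C = 120·70257.6/240012.5 = 35.127... → 35.

35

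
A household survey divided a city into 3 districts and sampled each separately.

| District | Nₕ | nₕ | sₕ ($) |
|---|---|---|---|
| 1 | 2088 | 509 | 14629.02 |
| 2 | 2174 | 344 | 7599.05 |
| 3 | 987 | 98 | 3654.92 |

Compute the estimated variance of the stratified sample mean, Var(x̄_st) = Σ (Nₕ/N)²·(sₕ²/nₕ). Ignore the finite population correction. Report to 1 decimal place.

N = 5249. Term for each stratum: Wₕ²sₕ²/nₕ.
Var(x̄_st) = 66530.4603 + 28795.5976 + 4819.5982 = 100145.6561 → 100145.7.

100145.7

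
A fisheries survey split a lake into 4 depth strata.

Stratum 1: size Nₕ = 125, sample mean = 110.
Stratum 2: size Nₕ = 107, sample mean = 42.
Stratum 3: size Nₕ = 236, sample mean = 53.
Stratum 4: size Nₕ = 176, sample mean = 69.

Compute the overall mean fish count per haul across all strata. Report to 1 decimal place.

66.6

N = 644; weights Wₕ = Nₕ/N = (0.1941, 0.1661, 0.3665, 0.2733).
x̄_st = Σ Wₕ·x̄ₕ = 0.1941·110 + 0.1661·42 + 0.3665·53 + 0.2733·69 ≈ 66.609...
→ 66.6.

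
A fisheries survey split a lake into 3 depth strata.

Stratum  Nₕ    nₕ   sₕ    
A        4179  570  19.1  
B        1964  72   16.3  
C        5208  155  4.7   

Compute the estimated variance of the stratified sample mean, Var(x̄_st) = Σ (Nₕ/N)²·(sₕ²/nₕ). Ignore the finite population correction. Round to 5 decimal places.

0.22722

N = 11351. Term for each stratum: Wₕ²sₕ²/nₕ.
Var(x̄_st) = 0.08674978 + 0.11047333 + 0.03000114 = 0.22722424 → 0.22722.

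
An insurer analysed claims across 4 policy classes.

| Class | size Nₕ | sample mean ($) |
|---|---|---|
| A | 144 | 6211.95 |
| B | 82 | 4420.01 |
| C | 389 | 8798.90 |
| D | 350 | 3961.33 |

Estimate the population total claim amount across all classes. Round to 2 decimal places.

6066199.22

Population total = Σ Nₕ·x̄ₕ (each stratum's size times its mean).
144·6211.95 + 82·4420.01 + 389·8798.90 + 350·3961.33 = 894520.8 + 362440.82 + 3422772.1 + 1386465.5 = 6066199.22.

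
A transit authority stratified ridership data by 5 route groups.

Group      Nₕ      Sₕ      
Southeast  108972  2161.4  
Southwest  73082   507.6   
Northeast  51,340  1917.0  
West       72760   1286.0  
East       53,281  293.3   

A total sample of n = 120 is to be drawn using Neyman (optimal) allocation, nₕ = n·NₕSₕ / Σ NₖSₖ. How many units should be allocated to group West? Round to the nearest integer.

23

Southeast: NₕSₕ = 108972·2161.4 = 235532080.8
Southwest: NₕSₕ = 73082·507.6 = 37096423.2
Northeast: NₕSₕ = 51340·1917.0 = 98418780
West: NₕSₕ = 72760·1286.0 = 93569360
East: NₕSₕ = 53281·293.3 = 15627317.3
Σ NₕSₕ = 480243961.3.
n_West = 120·93569360/480243961.3 = 23.380... → 23.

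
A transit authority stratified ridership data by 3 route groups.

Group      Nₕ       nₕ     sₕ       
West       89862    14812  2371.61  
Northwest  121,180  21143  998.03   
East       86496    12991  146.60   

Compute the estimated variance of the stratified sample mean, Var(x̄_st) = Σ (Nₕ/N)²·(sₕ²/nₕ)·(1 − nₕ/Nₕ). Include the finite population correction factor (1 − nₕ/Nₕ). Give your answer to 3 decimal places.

N = 297538. Term for each stratum: Wₕ²sₕ²/nₕ·(1−nₕ/Nₕ).
Var(x̄_st) = 28.927756 + 6.451004 + 0.118810 = 35.497570 → 35.498.

35.498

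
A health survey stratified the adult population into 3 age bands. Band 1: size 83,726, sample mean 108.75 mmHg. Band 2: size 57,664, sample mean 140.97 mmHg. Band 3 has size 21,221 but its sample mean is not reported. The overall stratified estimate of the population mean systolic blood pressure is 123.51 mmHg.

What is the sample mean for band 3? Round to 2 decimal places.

Σ Nₕx̄ₕ = N·μ, so 21221·x̄_3 = 162611·123.51 − (83726·108.75 + 57664·140.97).
= 20084084.61 − 17234096.58 = 2849988.03.
x̄_3 = 2849988.03 / 21221 = 134.3004... → 134.30.

134.30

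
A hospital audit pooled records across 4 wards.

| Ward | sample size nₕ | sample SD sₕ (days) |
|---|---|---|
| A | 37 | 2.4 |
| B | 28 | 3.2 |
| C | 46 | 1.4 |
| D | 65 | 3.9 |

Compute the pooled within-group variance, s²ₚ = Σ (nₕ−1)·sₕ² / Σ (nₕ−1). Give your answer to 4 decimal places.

8.9853

Degrees of freedom: 36 + 27 + 45 + 64 = 172.
Σ(nₕ−1)sₕ² = 36·5.76 + 27·10.24 + 45·1.96 + 64·15.21 = 1545.48.
s²ₚ = 1545.48 / 172 = 8.985349... → 8.9853.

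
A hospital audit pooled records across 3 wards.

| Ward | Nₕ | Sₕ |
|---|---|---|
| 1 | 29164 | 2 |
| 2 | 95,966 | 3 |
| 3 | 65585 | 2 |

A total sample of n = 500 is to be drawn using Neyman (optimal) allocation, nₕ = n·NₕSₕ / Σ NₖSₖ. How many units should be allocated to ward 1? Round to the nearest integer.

Σ NₕSₕ = 29164·2 + 95966·3 + 65585·2 = 477396.
Share for 1: 58328/477396 = 0.12218.
n_1 = 500 × 0.12218 = 61.090... → 61.

61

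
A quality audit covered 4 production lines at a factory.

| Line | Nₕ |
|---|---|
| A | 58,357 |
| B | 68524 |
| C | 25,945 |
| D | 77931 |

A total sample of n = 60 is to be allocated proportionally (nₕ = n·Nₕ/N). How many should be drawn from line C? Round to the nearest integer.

7

N = 58357 + 68524 + 25945 + 77931 = 230757.
n_C = 60·25945/230757 = 6.746... → 7.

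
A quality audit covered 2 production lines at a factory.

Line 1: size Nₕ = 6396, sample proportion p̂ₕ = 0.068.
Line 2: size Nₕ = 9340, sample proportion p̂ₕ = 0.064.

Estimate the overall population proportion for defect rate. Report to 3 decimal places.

Wₕ = Nₕ/N with N = 15736: 0.4065, 0.5935.
p̂_st = 0.4065·0.068 + 0.5935·0.064 ≈ 0.06563... → 0.066.

0.066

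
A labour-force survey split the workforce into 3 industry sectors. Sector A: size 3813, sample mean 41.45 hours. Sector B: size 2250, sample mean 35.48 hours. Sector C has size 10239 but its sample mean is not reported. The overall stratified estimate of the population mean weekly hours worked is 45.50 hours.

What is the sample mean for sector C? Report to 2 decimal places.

49.21

Σ Nₕx̄ₕ = N·μ, so 10239·x̄_C = 16302·45.50 − (3813·41.45 + 2250·35.48).
= 741741 − 237878.85 = 503862.15.
x̄_C = 503862.15 / 10239 = 49.2101... → 49.21.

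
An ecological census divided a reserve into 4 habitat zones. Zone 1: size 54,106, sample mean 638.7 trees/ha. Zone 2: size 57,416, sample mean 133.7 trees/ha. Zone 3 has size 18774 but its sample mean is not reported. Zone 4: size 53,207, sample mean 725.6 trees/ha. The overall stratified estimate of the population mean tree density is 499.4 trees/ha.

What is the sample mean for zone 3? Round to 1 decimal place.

N = 54106 + 57416 + 18774 + 53207 = 183503.
Overall total = μ·N = 499.4·183503 = 91641398.2.
Subtract the known strata: 54106·638.7 + 57416·133.7 + 53207·725.6 = 80841020.6.
Remaining total for zone 3: 91641398.2 − 80841020.6 = 10800377.6.
Divide by its size: 10800377.6 / 18774 = 575.284... → 575.3.

575.3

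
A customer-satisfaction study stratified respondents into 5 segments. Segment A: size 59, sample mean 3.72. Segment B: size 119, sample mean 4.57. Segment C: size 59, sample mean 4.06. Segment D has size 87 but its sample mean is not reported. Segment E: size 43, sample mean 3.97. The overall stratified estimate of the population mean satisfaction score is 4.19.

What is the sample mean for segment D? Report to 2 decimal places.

Σ Nₕx̄ₕ = N·μ, so 87·x̄_D = 367·4.19 − (59·3.72 + 119·4.57 + 59·4.06 + 43·3.97).
= 1537.73 − 1173.56 = 364.17.
x̄_D = 364.17 / 87 = 4.1859... → 4.19.

4.19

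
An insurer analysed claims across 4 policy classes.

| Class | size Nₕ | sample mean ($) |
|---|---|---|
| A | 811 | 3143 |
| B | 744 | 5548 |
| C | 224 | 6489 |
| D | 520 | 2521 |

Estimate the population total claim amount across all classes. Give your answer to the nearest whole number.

9441141

Estimate total by summing Nₕ·x̄ₕ over strata.
811·3143 + 744·5548 + 224·6489 + 520·2521 = 2548973 + 4127712 + 1453536 + 1310920 = 9441141.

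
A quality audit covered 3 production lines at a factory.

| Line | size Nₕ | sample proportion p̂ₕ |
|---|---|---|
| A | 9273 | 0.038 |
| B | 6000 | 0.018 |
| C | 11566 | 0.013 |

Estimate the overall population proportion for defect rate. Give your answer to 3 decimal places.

0.023

N = 9273 + 6000 + 11566 = 26839.
Overall proportion = Σ (Nₕ/N)·p̂ₕ.
Σ Nₕp̂ₕ = 352.374 + 108 + 150.358 = 610.732.
610.732 / 26839 = 0.02276... → 0.023.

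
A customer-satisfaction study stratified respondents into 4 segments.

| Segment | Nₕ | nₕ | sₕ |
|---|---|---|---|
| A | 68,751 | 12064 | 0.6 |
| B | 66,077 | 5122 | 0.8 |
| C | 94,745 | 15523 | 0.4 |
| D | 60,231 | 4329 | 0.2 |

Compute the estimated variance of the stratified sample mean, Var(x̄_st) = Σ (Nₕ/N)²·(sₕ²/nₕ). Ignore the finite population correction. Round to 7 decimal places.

N = 289804; Wₕ = Nₕ/N.
segment A: (68751/289804)²·0.6²/12064 = 0.0000016794
segment B: (66077/289804)²·0.8²/5122 = 0.0000064958
segment C: (94745/289804)²·0.4²/15523 = 0.0000011017
segment D: (60231/289804)²·0.2²/4329 = 0.0000003991
Sum = 0.0000096760 → 0.0000097.

0.0000097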